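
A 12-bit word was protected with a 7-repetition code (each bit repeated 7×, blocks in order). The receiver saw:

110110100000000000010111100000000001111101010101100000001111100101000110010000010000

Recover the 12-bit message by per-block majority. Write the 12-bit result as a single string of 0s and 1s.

100101101000

Block 1 (1101101): 5 ones → 1
Block 2 (0000000): 0 ones → 0
Block 3 (0000010): 1 one → 0
Block 4 (1111000): 4 ones → 1
Block 5 (0000000): 0 ones → 0
Block 6 (1111101): 6 ones → 1
Block 7 (0101011): 4 ones → 1
Block 8 (0000000): 0 ones → 0
Block 9 (1111100): 5 ones → 1
Block 10 (1010001): 3 ones → 0
Block 11 (1001000): 2 ones → 0
Block 12 (0010000): 1 one → 0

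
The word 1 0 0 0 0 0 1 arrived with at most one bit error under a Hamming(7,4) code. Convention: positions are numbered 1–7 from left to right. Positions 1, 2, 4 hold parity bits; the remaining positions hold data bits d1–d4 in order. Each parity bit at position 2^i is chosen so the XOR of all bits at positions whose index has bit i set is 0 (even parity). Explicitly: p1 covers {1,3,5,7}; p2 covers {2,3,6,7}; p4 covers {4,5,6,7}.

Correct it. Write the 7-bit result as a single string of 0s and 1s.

s1 (pos 1,3,5,7): 1⊕0⊕0⊕1 = 0
s2 (pos 2,3,6,7): 0⊕0⊕0⊕1 = 1
s4 (pos 4,5,6,7): 0⊕0⊕0⊕1 = 1
Syndrome s4…s1 = 110 → error at position 6.
Flip position 6: 1000001 → 1000011

1000011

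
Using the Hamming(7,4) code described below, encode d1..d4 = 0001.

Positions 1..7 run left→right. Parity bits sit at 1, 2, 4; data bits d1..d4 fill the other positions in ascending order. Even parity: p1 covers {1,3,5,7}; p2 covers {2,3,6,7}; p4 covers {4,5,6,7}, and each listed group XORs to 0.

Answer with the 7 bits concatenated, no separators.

Place data at non-parity positions: p1 p2 0 p4 0 0 1
p1 (pos 1,3,5,7): XOR of data positions = 0⊕0⊕1 = 1
p2 (pos 2,3,6,7): XOR of data positions = 0⊕0⊕1 = 1
p4 (pos 4,5,6,7): XOR of data positions = 0⊕0⊕1 = 1
Codeword: 1101001

1101001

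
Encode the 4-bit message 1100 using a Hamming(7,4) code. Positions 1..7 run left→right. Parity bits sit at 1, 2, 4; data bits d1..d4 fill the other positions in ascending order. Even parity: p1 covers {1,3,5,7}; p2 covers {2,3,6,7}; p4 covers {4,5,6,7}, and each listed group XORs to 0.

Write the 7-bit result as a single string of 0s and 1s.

Place data at non-parity positions: p1 p2 1 p4 1 0 0
p1 (pos 1,3,5,7): XOR of data positions = 1⊕1⊕0 = 0
p2 (pos 2,3,6,7): XOR of data positions = 1⊕0⊕0 = 1
p4 (pos 4,5,6,7): XOR of data positions = 1⊕0⊕0 = 1
Codeword: 0111100

0111100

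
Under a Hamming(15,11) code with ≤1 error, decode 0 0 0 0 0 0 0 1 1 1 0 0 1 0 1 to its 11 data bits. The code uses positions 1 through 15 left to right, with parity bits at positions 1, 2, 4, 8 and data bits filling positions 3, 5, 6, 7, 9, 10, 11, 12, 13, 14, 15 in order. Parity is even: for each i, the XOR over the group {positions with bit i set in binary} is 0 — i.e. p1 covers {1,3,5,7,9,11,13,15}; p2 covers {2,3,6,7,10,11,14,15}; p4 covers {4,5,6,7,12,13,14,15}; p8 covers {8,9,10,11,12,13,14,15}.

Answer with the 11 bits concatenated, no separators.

s1 (pos 1,3,5,7,9,11,13,15): 0⊕0⊕0⊕0⊕1⊕0⊕1⊕1 = 1
s2 (pos 2,3,6,7,10,11,14,15): 0⊕0⊕0⊕0⊕1⊕0⊕0⊕1 = 0
s4 (pos 4,5,6,7,12,13,14,15): 0⊕0⊕0⊕0⊕0⊕1⊕0⊕1 = 0
s8 (pos 8,9,10,11,12,13,14,15): 1⊕1⊕1⊕0⊕0⊕1⊕0⊕1 = 1
Syndrome s8…s1 = 1001 → error at position 9.
Flip position 9: 000000011100101 → 000000010100101
Read data bits from positions 3,5,6,7,9,10,11,12,13,14,15: 00000100101

00000100101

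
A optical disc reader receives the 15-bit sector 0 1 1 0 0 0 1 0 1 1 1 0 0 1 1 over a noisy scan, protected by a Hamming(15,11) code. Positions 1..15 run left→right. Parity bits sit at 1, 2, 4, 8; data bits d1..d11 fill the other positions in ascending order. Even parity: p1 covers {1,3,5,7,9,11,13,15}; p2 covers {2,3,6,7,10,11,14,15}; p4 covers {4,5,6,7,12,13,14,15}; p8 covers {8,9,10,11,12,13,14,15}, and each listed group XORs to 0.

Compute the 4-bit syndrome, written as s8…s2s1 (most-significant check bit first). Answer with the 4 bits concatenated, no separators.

s1 (pos 1,3,5,7,9,11,13,15): 0⊕1⊕0⊕1⊕1⊕1⊕0⊕1 = 1
s2 (pos 2,3,6,7,10,11,14,15): 1⊕1⊕0⊕1⊕1⊕1⊕1⊕1 = 1
s4 (pos 4,5,6,7,12,13,14,15): 0⊕0⊕0⊕1⊕0⊕0⊕1⊕1 = 1
s8 (pos 8,9,10,11,12,13,14,15): 0⊕1⊕1⊕1⊕0⊕0⊕1⊕1 = 1
Syndrome s8…s1 = 1111 → error at position 15.

1111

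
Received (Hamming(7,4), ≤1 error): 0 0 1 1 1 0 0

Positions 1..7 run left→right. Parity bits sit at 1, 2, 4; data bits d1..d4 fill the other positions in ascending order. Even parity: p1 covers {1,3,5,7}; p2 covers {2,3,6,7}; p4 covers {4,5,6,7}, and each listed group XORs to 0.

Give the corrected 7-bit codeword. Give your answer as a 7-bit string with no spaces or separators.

s1 (pos 1,3,5,7): 0⊕1⊕1⊕0 = 0
s2 (pos 2,3,6,7): 0⊕1⊕0⊕0 = 1
s4 (pos 4,5,6,7): 1⊕1⊕0⊕0 = 0
Syndrome s4…s1 = 010 → error at position 2.
Flip position 2: 0011100 → 0111100

0111100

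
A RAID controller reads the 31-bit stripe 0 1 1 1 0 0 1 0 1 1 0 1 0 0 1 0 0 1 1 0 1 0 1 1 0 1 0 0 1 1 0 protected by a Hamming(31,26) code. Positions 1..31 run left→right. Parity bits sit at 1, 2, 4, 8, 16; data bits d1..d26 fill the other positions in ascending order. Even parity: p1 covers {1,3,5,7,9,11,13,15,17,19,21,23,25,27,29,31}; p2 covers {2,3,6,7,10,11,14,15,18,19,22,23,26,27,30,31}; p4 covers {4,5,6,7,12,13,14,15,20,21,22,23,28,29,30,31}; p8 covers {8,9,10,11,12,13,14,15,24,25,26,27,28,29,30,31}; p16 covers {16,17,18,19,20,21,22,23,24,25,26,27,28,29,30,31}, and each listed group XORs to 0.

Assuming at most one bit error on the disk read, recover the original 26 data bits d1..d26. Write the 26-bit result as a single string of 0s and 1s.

s1 (pos 1,3,5,7,9,11,13,15,17,19,21,23,25,27,29,31): 0⊕1⊕0⊕1⊕1⊕0⊕0⊕1⊕0⊕1⊕1⊕1⊕0⊕0⊕1⊕0 = 0
s2 (pos 2,3,6,7,10,11,14,15,18,19,22,23,26,27,30,31): 1⊕1⊕0⊕1⊕1⊕0⊕0⊕1⊕1⊕1⊕0⊕1⊕1⊕0⊕1⊕0 = 0
s4 (pos 4,5,6,7,12,13,14,15,20,21,22,23,28,29,30,31): 1⊕0⊕0⊕1⊕1⊕0⊕0⊕1⊕0⊕1⊕0⊕1⊕0⊕1⊕1⊕0 = 0
s8 (pos 8,9,10,11,12,13,14,15,24,25,26,27,28,29,30,31): 0⊕1⊕1⊕0⊕1⊕0⊕0⊕1⊕1⊕0⊕1⊕0⊕0⊕1⊕1⊕0 = 0
s16 (pos 16,17,18,19,20,21,22,23,24,25,26,27,28,29,30,31): 0⊕0⊕1⊕1⊕0⊕1⊕0⊕1⊕1⊕0⊕1⊕0⊕0⊕1⊕1⊕0 = 0
Syndrome s16…s1 = 00000 → no error.
Read data bits from positions 3,5,6,7,9,10,11,12,13,14,15,17,18,19,20,21,22,23,24,25,26,27,28,29,30,31: 10011101001011010110100110

10011101001011010110100110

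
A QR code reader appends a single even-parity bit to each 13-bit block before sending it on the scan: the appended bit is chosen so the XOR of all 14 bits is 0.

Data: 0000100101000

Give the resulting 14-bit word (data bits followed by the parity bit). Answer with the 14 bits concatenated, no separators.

XOR of the 13 data bits: 0⊕0⊕0⊕0⊕1⊕0⊕0⊕1⊕0⊕1⊕0⊕0⊕0 = 1
Parity bit = 1 (so all 14 bits XOR to 0).

00001001010001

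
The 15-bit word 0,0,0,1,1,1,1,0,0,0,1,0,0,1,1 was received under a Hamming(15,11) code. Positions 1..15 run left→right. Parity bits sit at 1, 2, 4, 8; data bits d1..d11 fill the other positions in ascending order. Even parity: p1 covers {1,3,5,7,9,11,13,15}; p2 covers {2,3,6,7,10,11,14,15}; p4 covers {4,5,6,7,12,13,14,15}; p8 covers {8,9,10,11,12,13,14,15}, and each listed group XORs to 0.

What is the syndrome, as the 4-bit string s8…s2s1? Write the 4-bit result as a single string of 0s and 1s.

1010

s1 (pos 1,3,5,7,9,11,13,15): 0⊕0⊕1⊕1⊕0⊕1⊕0⊕1 = 0
s2 (pos 2,3,6,7,10,11,14,15): 0⊕0⊕1⊕1⊕0⊕1⊕1⊕1 = 1
s4 (pos 4,5,6,7,12,13,14,15): 1⊕1⊕1⊕1⊕0⊕0⊕1⊕1 = 0
s8 (pos 8,9,10,11,12,13,14,15): 0⊕0⊕0⊕1⊕0⊕0⊕1⊕1 = 1
Syndrome s8…s1 = 1010 → error at position 10.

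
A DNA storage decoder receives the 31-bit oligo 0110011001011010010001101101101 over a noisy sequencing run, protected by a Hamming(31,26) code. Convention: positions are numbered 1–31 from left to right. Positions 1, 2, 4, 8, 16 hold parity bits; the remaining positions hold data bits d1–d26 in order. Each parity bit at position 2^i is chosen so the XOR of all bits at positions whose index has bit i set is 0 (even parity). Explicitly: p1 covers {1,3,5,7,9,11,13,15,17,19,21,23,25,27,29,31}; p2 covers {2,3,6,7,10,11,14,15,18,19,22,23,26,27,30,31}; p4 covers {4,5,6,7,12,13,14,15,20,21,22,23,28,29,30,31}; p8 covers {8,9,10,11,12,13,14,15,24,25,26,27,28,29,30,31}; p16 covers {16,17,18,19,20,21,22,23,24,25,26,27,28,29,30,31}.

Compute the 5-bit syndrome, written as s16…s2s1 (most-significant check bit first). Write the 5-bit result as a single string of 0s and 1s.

01010

s1 (pos 1,3,5,7,9,11,13,15,17,19,21,23,25,27,29,31): 0⊕1⊕0⊕1⊕0⊕0⊕1⊕1⊕0⊕0⊕0⊕1⊕1⊕0⊕1⊕1 = 0
s2 (pos 2,3,6,7,10,11,14,15,18,19,22,23,26,27,30,31): 1⊕1⊕1⊕1⊕1⊕0⊕0⊕1⊕1⊕0⊕1⊕1⊕1⊕0⊕0⊕1 = 1
s4 (pos 4,5,6,7,12,13,14,15,20,21,22,23,28,29,30,31): 0⊕0⊕1⊕1⊕1⊕1⊕0⊕1⊕0⊕0⊕1⊕1⊕1⊕1⊕0⊕1 = 0
s8 (pos 8,9,10,11,12,13,14,15,24,25,26,27,28,29,30,31): 0⊕0⊕1⊕0⊕1⊕1⊕0⊕1⊕0⊕1⊕1⊕0⊕1⊕1⊕0⊕1 = 1
s16 (pos 16,17,18,19,20,21,22,23,24,25,26,27,28,29,30,31): 0⊕0⊕1⊕0⊕0⊕0⊕1⊕1⊕0⊕1⊕1⊕0⊕1⊕1⊕0⊕1 = 0
Syndrome s16…s1 = 01010 → error at position 10.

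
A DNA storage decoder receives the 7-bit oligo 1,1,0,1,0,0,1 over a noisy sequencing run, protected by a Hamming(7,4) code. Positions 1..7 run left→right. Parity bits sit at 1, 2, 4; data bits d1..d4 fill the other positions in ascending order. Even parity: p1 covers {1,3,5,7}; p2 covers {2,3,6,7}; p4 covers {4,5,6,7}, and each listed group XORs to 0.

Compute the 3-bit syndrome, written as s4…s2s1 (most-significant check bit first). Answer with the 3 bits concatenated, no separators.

000

s1 (pos 1,3,5,7): 1⊕0⊕0⊕1 = 0
s2 (pos 2,3,6,7): 1⊕0⊕0⊕1 = 0
s4 (pos 4,5,6,7): 1⊕0⊕0⊕1 = 0
Syndrome s4…s1 = 000 → no error.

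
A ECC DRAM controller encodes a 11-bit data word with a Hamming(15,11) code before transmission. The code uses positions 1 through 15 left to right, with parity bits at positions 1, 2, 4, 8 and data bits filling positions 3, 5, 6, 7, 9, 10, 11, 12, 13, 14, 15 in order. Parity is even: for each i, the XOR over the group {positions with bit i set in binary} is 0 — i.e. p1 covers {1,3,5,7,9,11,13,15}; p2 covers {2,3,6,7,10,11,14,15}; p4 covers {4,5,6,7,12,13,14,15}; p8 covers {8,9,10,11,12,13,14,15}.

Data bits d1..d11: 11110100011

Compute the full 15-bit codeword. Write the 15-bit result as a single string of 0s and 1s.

Place data at non-parity positions: p1 p2 1 p4 1 1 1 p8 0 1 0 0 0 1 1
p1 (pos 1,3,5,7,9,11,13,15): XOR of data positions = 1⊕1⊕1⊕0⊕0⊕0⊕1 = 0
p2 (pos 2,3,6,7,10,11,14,15): XOR of data positions = 1⊕1⊕1⊕1⊕0⊕1⊕1 = 0
p4 (pos 4,5,6,7,12,13,14,15): XOR of data positions = 1⊕1⊕1⊕0⊕0⊕1⊕1 = 1
p8 (pos 8,9,10,11,12,13,14,15): XOR of data positions = 0⊕1⊕0⊕0⊕0⊕1⊕1 = 1
Codeword: 001111110100011

001111110100011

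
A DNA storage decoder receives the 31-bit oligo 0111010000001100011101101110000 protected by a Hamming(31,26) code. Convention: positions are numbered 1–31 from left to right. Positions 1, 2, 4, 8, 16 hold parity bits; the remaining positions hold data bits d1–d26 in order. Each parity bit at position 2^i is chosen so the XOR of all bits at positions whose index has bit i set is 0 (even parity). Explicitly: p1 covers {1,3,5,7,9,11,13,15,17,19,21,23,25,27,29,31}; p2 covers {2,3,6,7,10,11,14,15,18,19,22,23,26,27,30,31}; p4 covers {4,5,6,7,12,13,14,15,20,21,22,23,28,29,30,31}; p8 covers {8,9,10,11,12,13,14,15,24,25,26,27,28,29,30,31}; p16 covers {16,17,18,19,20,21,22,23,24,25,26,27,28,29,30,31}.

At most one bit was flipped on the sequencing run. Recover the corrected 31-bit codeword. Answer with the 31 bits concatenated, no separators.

s1 (pos 1,3,5,7,9,11,13,15,17,19,21,23,25,27,29,31): 0⊕1⊕0⊕0⊕0⊕0⊕1⊕0⊕0⊕1⊕0⊕1⊕1⊕1⊕0⊕0 = 0
s2 (pos 2,3,6,7,10,11,14,15,18,19,22,23,26,27,30,31): 1⊕1⊕1⊕0⊕0⊕0⊕1⊕0⊕1⊕1⊕1⊕1⊕1⊕1⊕0⊕0 = 0
s4 (pos 4,5,6,7,12,13,14,15,20,21,22,23,28,29,30,31): 1⊕0⊕1⊕0⊕0⊕1⊕1⊕0⊕1⊕0⊕1⊕1⊕0⊕0⊕0⊕0 = 1
s8 (pos 8,9,10,11,12,13,14,15,24,25,26,27,28,29,30,31): 0⊕0⊕0⊕0⊕0⊕1⊕1⊕0⊕0⊕1⊕1⊕1⊕0⊕0⊕0⊕0 = 1
s16 (pos 16,17,18,19,20,21,22,23,24,25,26,27,28,29,30,31): 0⊕0⊕1⊕1⊕1⊕0⊕1⊕1⊕0⊕1⊕1⊕1⊕0⊕0⊕0⊕0 = 0
Syndrome s16…s1 = 01100 → error at position 12.
Flip position 12: 0111010000001100011101101110000 → 0111010000011100011101101110000

0111010000011100011101101110000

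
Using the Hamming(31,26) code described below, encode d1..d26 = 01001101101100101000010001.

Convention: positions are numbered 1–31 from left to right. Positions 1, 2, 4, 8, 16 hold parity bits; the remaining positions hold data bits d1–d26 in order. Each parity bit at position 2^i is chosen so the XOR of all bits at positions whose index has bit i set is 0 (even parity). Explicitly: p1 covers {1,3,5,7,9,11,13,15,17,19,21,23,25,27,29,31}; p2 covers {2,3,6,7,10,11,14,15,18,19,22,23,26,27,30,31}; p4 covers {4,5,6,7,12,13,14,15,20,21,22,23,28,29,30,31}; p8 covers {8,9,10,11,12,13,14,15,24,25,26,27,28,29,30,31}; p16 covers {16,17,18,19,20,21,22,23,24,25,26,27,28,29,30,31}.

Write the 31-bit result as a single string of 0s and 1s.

Place data at non-parity positions: p1 p2 0 p4 1 0 0 p8 1 1 0 1 1 0 1 p16 1 0 0 1 0 1 0 0 0 0 1 0 0 0 1
p1 (pos 1,3,5,7,9,11,13,15,17,19,21,23,25,27,29,31): XOR of data positions = 0⊕1⊕0⊕1⊕0⊕1⊕1⊕1⊕0⊕0⊕0⊕0⊕1⊕0⊕1 = 1
p2 (pos 2,3,6,7,10,11,14,15,18,19,22,23,26,27,30,31): XOR of data positions = 0⊕0⊕0⊕1⊕0⊕0⊕1⊕0⊕0⊕1⊕0⊕0⊕1⊕0⊕1 = 1
p4 (pos 4,5,6,7,12,13,14,15,20,21,22,23,28,29,30,31): XOR of data positions = 1⊕0⊕0⊕1⊕1⊕0⊕1⊕1⊕0⊕1⊕0⊕0⊕0⊕0⊕1 = 1
p8 (pos 8,9,10,11,12,13,14,15,24,25,26,27,28,29,30,31): XOR of data positions = 1⊕1⊕0⊕1⊕1⊕0⊕1⊕0⊕0⊕0⊕1⊕0⊕0⊕0⊕1 = 1
p16 (pos 16,17,18,19,20,21,22,23,24,25,26,27,28,29,30,31): XOR of data positions = 1⊕0⊕0⊕1⊕0⊕1⊕0⊕0⊕0⊕0⊕1⊕0⊕0⊕0⊕1 = 1
Codeword: 1101100111011011100101000010001

1101100111011011100101000010001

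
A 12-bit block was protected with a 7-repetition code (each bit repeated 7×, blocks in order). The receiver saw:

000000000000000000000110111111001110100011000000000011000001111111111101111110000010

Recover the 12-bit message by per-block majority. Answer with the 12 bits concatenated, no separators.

000110001110

Block 1 (0000000): 0 ones → 0
Block 2 (0000000): 0 ones → 0
Block 3 (0000000): 0 ones → 0
Block 4 (1101111): 6 ones → 1
Block 5 (1100111): 5 ones → 1
Block 6 (0100011): 3 ones → 0
Block 7 (0000000): 0 ones → 0
Block 8 (0001100): 2 ones → 0
Block 9 (0001111): 4 ones → 1
Block 10 (1111111): 7 ones → 1
Block 11 (0111111): 6 ones → 1
Block 12 (0000010): 1 one → 0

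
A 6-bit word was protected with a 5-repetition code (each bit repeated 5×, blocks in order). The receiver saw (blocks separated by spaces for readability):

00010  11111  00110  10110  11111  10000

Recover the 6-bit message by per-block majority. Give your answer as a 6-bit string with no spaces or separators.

Block 1 (00010): 1 one → 0
Block 2 (11111): 5 ones → 1
Block 3 (00110): 2 ones → 0
Block 4 (10110): 3 ones → 1
Block 5 (11111): 5 ones → 1
Block 6 (10000): 1 one → 0

010110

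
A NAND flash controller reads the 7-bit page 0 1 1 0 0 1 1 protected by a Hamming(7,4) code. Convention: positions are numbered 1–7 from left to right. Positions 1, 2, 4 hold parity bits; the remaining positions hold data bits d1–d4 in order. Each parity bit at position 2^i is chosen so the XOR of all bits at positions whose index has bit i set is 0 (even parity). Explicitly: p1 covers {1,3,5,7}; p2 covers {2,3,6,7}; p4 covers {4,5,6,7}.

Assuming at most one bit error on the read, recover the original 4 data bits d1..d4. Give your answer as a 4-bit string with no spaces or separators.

s1 (pos 1,3,5,7): 0⊕1⊕0⊕1 = 0
s2 (pos 2,3,6,7): 1⊕1⊕1⊕1 = 0
s4 (pos 4,5,6,7): 0⊕0⊕1⊕1 = 0
Syndrome s4…s1 = 000 → no error.
Read data bits from positions 3,5,6,7: 1011

1011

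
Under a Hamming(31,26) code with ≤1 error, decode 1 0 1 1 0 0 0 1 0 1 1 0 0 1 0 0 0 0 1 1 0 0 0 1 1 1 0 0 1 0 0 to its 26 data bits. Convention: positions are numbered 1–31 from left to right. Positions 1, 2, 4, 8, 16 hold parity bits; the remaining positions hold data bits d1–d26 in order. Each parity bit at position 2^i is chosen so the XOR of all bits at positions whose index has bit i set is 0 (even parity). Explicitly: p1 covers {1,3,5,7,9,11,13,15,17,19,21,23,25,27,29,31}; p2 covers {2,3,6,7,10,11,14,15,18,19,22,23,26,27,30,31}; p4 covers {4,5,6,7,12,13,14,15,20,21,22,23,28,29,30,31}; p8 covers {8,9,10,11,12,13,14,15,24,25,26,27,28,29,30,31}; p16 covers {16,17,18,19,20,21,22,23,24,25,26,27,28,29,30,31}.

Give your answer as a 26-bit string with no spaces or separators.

s1 (pos 1,3,5,7,9,11,13,15,17,19,21,23,25,27,29,31): 1⊕1⊕0⊕0⊕0⊕1⊕0⊕0⊕0⊕1⊕0⊕0⊕1⊕0⊕1⊕0 = 0
s2 (pos 2,3,6,7,10,11,14,15,18,19,22,23,26,27,30,31): 0⊕1⊕0⊕0⊕1⊕1⊕1⊕0⊕0⊕1⊕0⊕0⊕1⊕0⊕0⊕0 = 0
s4 (pos 4,5,6,7,12,13,14,15,20,21,22,23,28,29,30,31): 1⊕0⊕0⊕0⊕0⊕0⊕1⊕0⊕1⊕0⊕0⊕0⊕0⊕1⊕0⊕0 = 0
s8 (pos 8,9,10,11,12,13,14,15,24,25,26,27,28,29,30,31): 1⊕0⊕1⊕1⊕0⊕0⊕1⊕0⊕1⊕1⊕1⊕0⊕0⊕1⊕0⊕0 = 0
s16 (pos 16,17,18,19,20,21,22,23,24,25,26,27,28,29,30,31): 0⊕0⊕0⊕1⊕1⊕0⊕0⊕0⊕1⊕1⊕1⊕0⊕0⊕1⊕0⊕0 = 0
Syndrome s16…s1 = 00000 → no error.
Read data bits from positions 3,5,6,7,9,10,11,12,13,14,15,17,18,19,20,21,22,23,24,25,26,27,28,29,30,31: 10000110010001100011100100

10000110010001100011100100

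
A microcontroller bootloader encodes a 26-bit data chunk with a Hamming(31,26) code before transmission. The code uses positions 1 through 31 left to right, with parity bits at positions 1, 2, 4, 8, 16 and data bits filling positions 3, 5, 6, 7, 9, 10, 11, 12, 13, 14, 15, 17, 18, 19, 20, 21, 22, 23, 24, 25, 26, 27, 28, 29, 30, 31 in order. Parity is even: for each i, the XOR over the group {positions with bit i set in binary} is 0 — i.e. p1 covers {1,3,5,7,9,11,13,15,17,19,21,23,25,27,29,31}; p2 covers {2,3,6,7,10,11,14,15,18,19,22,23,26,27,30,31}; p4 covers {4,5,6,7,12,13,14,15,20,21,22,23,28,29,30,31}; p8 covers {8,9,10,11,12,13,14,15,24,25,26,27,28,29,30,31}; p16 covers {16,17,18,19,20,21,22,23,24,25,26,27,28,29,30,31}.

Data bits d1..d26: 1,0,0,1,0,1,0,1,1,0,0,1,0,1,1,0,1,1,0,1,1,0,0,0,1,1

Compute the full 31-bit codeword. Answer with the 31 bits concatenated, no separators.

Place data at non-parity positions: p1 p2 1 p4 0 0 1 p8 0 1 0 1 1 0 0 p16 1 0 1 1 0 1 1 0 1 1 0 0 0 1 1
p1 (pos 1,3,5,7,9,11,13,15,17,19,21,23,25,27,29,31): XOR of data positions = 1⊕0⊕1⊕0⊕0⊕1⊕0⊕1⊕1⊕0⊕1⊕1⊕0⊕0⊕1 = 0
p2 (pos 2,3,6,7,10,11,14,15,18,19,22,23,26,27,30,31): XOR of data positions = 1⊕0⊕1⊕1⊕0⊕0⊕0⊕0⊕1⊕1⊕1⊕1⊕0⊕1⊕1 = 1
p4 (pos 4,5,6,7,12,13,14,15,20,21,22,23,28,29,30,31): XOR of data positions = 0⊕0⊕1⊕1⊕1⊕0⊕0⊕1⊕0⊕1⊕1⊕0⊕0⊕1⊕1 = 0
p8 (pos 8,9,10,11,12,13,14,15,24,25,26,27,28,29,30,31): XOR of data positions = 0⊕1⊕0⊕1⊕1⊕0⊕0⊕0⊕1⊕1⊕0⊕0⊕0⊕1⊕1 = 1
p16 (pos 16,17,18,19,20,21,22,23,24,25,26,27,28,29,30,31): XOR of data positions = 1⊕0⊕1⊕1⊕0⊕1⊕1⊕0⊕1⊕1⊕0⊕0⊕0⊕1⊕1 = 1
Codeword: 0110001101011001101101101100011

0110001101011001101101101100011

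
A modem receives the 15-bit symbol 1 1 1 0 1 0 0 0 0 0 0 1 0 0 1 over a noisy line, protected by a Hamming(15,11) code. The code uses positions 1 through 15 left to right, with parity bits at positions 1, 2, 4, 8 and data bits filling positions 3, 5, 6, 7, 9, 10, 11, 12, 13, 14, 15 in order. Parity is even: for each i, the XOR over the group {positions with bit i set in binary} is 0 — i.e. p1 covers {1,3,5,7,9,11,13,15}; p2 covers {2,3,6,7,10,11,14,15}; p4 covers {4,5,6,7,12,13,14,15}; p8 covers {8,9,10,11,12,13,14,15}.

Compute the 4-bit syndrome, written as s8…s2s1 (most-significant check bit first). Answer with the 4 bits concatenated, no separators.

s1 (pos 1,3,5,7,9,11,13,15): 1⊕1⊕1⊕0⊕0⊕0⊕0⊕1 = 0
s2 (pos 2,3,6,7,10,11,14,15): 1⊕1⊕0⊕0⊕0⊕0⊕0⊕1 = 1
s4 (pos 4,5,6,7,12,13,14,15): 0⊕1⊕0⊕0⊕1⊕0⊕0⊕1 = 1
s8 (pos 8,9,10,11,12,13,14,15): 0⊕0⊕0⊕0⊕1⊕0⊕0⊕1 = 0
Syndrome s8…s1 = 0110 → error at position 6.

0110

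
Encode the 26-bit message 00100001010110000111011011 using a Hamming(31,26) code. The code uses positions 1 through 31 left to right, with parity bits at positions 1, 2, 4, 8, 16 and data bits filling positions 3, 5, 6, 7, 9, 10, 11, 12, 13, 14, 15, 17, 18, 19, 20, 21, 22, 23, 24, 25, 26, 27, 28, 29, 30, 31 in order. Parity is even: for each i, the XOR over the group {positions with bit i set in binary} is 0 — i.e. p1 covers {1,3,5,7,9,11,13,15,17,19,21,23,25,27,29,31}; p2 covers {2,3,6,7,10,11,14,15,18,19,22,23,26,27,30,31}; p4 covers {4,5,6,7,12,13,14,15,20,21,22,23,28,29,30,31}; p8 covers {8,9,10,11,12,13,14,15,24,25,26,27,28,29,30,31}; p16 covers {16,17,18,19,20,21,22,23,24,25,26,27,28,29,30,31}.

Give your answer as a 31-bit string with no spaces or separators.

Place data at non-parity positions: p1 p2 0 p4 0 1 0 p8 0 0 0 1 0 1 0 p16 1 1 0 0 0 0 1 1 1 0 1 1 0 1 1
p1 (pos 1,3,5,7,9,11,13,15,17,19,21,23,25,27,29,31): XOR of data positions = 0⊕0⊕0⊕0⊕0⊕0⊕0⊕1⊕0⊕0⊕1⊕1⊕1⊕0⊕1 = 1
p2 (pos 2,3,6,7,10,11,14,15,18,19,22,23,26,27,30,31): XOR of data positions = 0⊕1⊕0⊕0⊕0⊕1⊕0⊕1⊕0⊕0⊕1⊕0⊕1⊕1⊕1 = 1
p4 (pos 4,5,6,7,12,13,14,15,20,21,22,23,28,29,30,31): XOR of data positions = 0⊕1⊕0⊕1⊕0⊕1⊕0⊕0⊕0⊕0⊕1⊕1⊕0⊕1⊕1 = 1
p8 (pos 8,9,10,11,12,13,14,15,24,25,26,27,28,29,30,31): XOR of data positions = 0⊕0⊕0⊕1⊕0⊕1⊕0⊕1⊕1⊕0⊕1⊕1⊕0⊕1⊕1 = 0
p16 (pos 16,17,18,19,20,21,22,23,24,25,26,27,28,29,30,31): XOR of data positions = 1⊕1⊕0⊕0⊕0⊕0⊕1⊕1⊕1⊕0⊕1⊕1⊕0⊕1⊕1 = 1
Codeword: 1101010000010101110000111011011

1101010000010101110000111011011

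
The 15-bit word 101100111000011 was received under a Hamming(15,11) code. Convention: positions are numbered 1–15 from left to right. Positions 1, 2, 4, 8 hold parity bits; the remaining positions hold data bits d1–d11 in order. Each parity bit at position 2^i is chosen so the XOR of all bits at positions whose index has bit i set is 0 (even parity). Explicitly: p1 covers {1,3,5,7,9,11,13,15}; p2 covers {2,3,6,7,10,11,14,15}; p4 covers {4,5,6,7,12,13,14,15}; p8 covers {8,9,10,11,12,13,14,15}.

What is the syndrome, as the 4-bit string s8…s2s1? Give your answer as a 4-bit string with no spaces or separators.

0001

s1 (pos 1,3,5,7,9,11,13,15): 1⊕1⊕0⊕1⊕1⊕0⊕0⊕1 = 1
s2 (pos 2,3,6,7,10,11,14,15): 0⊕1⊕0⊕1⊕0⊕0⊕1⊕1 = 0
s4 (pos 4,5,6,7,12,13,14,15): 1⊕0⊕0⊕1⊕0⊕0⊕1⊕1 = 0
s8 (pos 8,9,10,11,12,13,14,15): 1⊕1⊕0⊕0⊕0⊕0⊕1⊕1 = 0
Syndrome s8…s1 = 0001 → error at position 1.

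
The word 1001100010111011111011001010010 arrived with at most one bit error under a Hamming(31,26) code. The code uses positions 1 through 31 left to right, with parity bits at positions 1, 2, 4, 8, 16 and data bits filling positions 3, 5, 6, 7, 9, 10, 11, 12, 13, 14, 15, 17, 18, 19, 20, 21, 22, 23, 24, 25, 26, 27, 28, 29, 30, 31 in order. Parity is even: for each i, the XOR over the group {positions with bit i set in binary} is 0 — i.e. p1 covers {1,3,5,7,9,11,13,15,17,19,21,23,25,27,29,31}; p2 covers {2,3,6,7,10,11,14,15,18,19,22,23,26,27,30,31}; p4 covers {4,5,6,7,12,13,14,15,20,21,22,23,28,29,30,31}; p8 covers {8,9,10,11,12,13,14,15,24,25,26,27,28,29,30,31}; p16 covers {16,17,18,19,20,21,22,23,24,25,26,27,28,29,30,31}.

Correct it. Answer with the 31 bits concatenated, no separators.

1001100010111011110011001010010

s1 (pos 1,3,5,7,9,11,13,15,17,19,21,23,25,27,29,31): 1⊕0⊕1⊕0⊕1⊕1⊕1⊕1⊕1⊕1⊕1⊕0⊕1⊕1⊕0⊕0 = 1
s2 (pos 2,3,6,7,10,11,14,15,18,19,22,23,26,27,30,31): 0⊕0⊕0⊕0⊕0⊕1⊕0⊕1⊕1⊕1⊕1⊕0⊕0⊕1⊕1⊕0 = 1
s4 (pos 4,5,6,7,12,13,14,15,20,21,22,23,28,29,30,31): 1⊕1⊕0⊕0⊕1⊕1⊕0⊕1⊕0⊕1⊕1⊕0⊕0⊕0⊕1⊕0 = 0
s8 (pos 8,9,10,11,12,13,14,15,24,25,26,27,28,29,30,31): 0⊕1⊕0⊕1⊕1⊕1⊕0⊕1⊕0⊕1⊕0⊕1⊕0⊕0⊕1⊕0 = 0
s16 (pos 16,17,18,19,20,21,22,23,24,25,26,27,28,29,30,31): 1⊕1⊕1⊕1⊕0⊕1⊕1⊕0⊕0⊕1⊕0⊕1⊕0⊕0⊕1⊕0 = 1
Syndrome s16…s1 = 10011 → error at position 19.
Flip position 19: 1001100010111011111011001010010 → 1001100010111011110011001010010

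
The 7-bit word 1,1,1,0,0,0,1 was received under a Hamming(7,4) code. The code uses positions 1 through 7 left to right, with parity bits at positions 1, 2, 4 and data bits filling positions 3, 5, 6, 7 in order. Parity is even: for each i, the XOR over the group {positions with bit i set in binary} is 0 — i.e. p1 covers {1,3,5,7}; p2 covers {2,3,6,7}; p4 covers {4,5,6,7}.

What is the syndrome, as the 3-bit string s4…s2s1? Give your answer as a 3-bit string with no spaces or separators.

111

s1 (pos 1,3,5,7): 1⊕1⊕0⊕1 = 1
s2 (pos 2,3,6,7): 1⊕1⊕0⊕1 = 1
s4 (pos 4,5,6,7): 0⊕0⊕0⊕1 = 1
Syndrome s4…s1 = 111 → error at position 7.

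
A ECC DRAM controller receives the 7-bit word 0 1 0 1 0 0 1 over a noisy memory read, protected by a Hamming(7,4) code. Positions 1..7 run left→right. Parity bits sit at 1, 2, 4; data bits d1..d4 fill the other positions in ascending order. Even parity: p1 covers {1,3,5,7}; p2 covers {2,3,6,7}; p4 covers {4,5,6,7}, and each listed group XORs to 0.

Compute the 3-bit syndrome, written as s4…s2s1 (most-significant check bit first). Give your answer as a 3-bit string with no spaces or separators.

s1 (pos 1,3,5,7): 0⊕0⊕0⊕1 = 1
s2 (pos 2,3,6,7): 1⊕0⊕0⊕1 = 0
s4 (pos 4,5,6,7): 1⊕0⊕0⊕1 = 0
Syndrome s4…s1 = 001 → error at position 1.

001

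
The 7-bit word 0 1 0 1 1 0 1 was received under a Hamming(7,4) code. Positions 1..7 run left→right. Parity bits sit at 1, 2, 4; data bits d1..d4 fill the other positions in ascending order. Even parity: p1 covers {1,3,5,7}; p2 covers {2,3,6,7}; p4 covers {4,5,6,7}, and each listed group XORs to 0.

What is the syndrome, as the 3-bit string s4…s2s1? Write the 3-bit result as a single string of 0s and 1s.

s1 (pos 1,3,5,7): 0⊕0⊕1⊕1 = 0
s2 (pos 2,3,6,7): 1⊕0⊕0⊕1 = 0
s4 (pos 4,5,6,7): 1⊕1⊕0⊕1 = 1
Syndrome s4…s1 = 100 → error at position 4.

100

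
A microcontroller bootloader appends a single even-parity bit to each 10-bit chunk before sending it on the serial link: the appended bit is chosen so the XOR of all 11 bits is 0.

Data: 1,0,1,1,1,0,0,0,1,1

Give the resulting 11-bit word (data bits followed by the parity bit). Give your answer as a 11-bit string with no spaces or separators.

XOR of the 10 data bits: 1⊕0⊕1⊕1⊕1⊕0⊕0⊕0⊕1⊕1 = 0
Parity bit = 0 (so all 11 bits XOR to 0).

10111000110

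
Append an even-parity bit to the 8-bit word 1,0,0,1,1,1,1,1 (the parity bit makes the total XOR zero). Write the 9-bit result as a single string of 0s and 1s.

100111110

XOR of the 8 data bits: 1⊕0⊕0⊕1⊕1⊕1⊕1⊕1 = 0
Parity bit = 0 (so all 9 bits XOR to 0).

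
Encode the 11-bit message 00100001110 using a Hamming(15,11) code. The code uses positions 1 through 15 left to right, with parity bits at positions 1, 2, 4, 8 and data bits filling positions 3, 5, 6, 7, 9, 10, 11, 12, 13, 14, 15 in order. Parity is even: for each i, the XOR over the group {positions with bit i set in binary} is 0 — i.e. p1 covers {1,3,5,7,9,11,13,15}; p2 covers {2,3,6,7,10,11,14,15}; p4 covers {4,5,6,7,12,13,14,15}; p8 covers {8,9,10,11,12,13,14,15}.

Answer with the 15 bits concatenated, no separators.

Place data at non-parity positions: p1 p2 0 p4 0 1 0 p8 0 0 0 1 1 1 0
p1 (pos 1,3,5,7,9,11,13,15): XOR of data positions = 0⊕0⊕0⊕0⊕0⊕1⊕0 = 1
p2 (pos 2,3,6,7,10,11,14,15): XOR of data positions = 0⊕1⊕0⊕0⊕0⊕1⊕0 = 0
p4 (pos 4,5,6,7,12,13,14,15): XOR of data positions = 0⊕1⊕0⊕1⊕1⊕1⊕0 = 0
p8 (pos 8,9,10,11,12,13,14,15): XOR of data positions = 0⊕0⊕0⊕1⊕1⊕1⊕0 = 1
Codeword: 100001010001110

100001010001110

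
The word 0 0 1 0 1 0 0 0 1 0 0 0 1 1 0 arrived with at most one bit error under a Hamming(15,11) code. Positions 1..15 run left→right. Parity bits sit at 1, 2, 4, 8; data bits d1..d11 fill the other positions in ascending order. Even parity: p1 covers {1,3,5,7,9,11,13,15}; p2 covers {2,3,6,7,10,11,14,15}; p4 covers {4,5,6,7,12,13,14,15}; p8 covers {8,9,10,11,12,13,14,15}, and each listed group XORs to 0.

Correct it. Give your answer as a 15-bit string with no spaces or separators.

s1 (pos 1,3,5,7,9,11,13,15): 0⊕1⊕1⊕0⊕1⊕0⊕1⊕0 = 0
s2 (pos 2,3,6,7,10,11,14,15): 0⊕1⊕0⊕0⊕0⊕0⊕1⊕0 = 0
s4 (pos 4,5,6,7,12,13,14,15): 0⊕1⊕0⊕0⊕0⊕1⊕1⊕0 = 1
s8 (pos 8,9,10,11,12,13,14,15): 0⊕1⊕0⊕0⊕0⊕1⊕1⊕0 = 1
Syndrome s8…s1 = 1100 → error at position 12.
Flip position 12: 001010001000110 → 001010001001110

001010001001110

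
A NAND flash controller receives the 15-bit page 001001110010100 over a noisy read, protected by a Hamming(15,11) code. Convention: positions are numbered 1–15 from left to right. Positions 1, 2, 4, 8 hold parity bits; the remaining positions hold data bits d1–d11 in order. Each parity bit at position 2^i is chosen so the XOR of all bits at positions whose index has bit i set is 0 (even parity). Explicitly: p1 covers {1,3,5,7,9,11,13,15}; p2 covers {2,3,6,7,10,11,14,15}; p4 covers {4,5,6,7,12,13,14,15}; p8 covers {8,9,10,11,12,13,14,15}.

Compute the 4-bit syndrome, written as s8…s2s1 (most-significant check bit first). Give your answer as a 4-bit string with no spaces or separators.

s1 (pos 1,3,5,7,9,11,13,15): 0⊕1⊕0⊕1⊕0⊕1⊕1⊕0 = 0
s2 (pos 2,3,6,7,10,11,14,15): 0⊕1⊕1⊕1⊕0⊕1⊕0⊕0 = 0
s4 (pos 4,5,6,7,12,13,14,15): 0⊕0⊕1⊕1⊕0⊕1⊕0⊕0 = 1
s8 (pos 8,9,10,11,12,13,14,15): 1⊕0⊕0⊕1⊕0⊕1⊕0⊕0 = 1
Syndrome s8…s1 = 1100 → error at position 12.

1100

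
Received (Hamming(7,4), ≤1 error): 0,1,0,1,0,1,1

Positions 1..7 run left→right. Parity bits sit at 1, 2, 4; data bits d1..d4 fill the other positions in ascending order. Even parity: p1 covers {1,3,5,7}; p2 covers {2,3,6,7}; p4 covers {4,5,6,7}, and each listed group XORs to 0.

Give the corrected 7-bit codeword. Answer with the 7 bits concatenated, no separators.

0101010

s1 (pos 1,3,5,7): 0⊕0⊕0⊕1 = 1
s2 (pos 2,3,6,7): 1⊕0⊕1⊕1 = 1
s4 (pos 4,5,6,7): 1⊕0⊕1⊕1 = 1
Syndrome s4…s1 = 111 → error at position 7.
Flip position 7: 0101011 → 0101010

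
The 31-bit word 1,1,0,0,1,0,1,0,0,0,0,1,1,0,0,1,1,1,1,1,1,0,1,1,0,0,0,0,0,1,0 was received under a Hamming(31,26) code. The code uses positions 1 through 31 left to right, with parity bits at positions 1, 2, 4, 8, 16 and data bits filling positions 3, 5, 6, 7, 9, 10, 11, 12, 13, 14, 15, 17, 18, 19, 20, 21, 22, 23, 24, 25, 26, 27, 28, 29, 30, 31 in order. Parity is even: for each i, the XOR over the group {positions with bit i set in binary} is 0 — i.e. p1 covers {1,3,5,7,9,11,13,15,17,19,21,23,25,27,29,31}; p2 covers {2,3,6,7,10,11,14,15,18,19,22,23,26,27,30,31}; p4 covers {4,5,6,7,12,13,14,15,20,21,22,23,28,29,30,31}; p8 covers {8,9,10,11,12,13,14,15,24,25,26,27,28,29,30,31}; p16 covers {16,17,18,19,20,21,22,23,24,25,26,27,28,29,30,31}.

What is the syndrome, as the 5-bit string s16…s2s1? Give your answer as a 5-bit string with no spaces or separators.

10000

s1 (pos 1,3,5,7,9,11,13,15,17,19,21,23,25,27,29,31): 1⊕0⊕1⊕1⊕0⊕0⊕1⊕0⊕1⊕1⊕1⊕1⊕0⊕0⊕0⊕0 = 0
s2 (pos 2,3,6,7,10,11,14,15,18,19,22,23,26,27,30,31): 1⊕0⊕0⊕1⊕0⊕0⊕0⊕0⊕1⊕1⊕0⊕1⊕0⊕0⊕1⊕0 = 0
s4 (pos 4,5,6,7,12,13,14,15,20,21,22,23,28,29,30,31): 0⊕1⊕0⊕1⊕1⊕1⊕0⊕0⊕1⊕1⊕0⊕1⊕0⊕0⊕1⊕0 = 0
s8 (pos 8,9,10,11,12,13,14,15,24,25,26,27,28,29,30,31): 0⊕0⊕0⊕0⊕1⊕1⊕0⊕0⊕1⊕0⊕0⊕0⊕0⊕0⊕1⊕0 = 0
s16 (pos 16,17,18,19,20,21,22,23,24,25,26,27,28,29,30,31): 1⊕1⊕1⊕1⊕1⊕1⊕0⊕1⊕1⊕0⊕0⊕0⊕0⊕0⊕1⊕0 = 1
Syndrome s16…s1 = 10000 → error at position 16.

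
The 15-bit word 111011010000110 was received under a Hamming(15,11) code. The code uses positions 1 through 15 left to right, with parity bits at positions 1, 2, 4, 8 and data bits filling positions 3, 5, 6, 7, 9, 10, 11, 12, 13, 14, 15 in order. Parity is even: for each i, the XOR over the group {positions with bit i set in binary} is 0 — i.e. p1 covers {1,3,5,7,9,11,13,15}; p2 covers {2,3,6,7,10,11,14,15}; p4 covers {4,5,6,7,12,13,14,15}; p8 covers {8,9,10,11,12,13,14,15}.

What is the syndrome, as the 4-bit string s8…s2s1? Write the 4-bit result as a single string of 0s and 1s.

s1 (pos 1,3,5,7,9,11,13,15): 1⊕1⊕1⊕0⊕0⊕0⊕1⊕0 = 0
s2 (pos 2,3,6,7,10,11,14,15): 1⊕1⊕1⊕0⊕0⊕0⊕1⊕0 = 0
s4 (pos 4,5,6,7,12,13,14,15): 0⊕1⊕1⊕0⊕0⊕1⊕1⊕0 = 0
s8 (pos 8,9,10,11,12,13,14,15): 1⊕0⊕0⊕0⊕0⊕1⊕1⊕0 = 1
Syndrome s8…s1 = 1000 → error at position 8.

1000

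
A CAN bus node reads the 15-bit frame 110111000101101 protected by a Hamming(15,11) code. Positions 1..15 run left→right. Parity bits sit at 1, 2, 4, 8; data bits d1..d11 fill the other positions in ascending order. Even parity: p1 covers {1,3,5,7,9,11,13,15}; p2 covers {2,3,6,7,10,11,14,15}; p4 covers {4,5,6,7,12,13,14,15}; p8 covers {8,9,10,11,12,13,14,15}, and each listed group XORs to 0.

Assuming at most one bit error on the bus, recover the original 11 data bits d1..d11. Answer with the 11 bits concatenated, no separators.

01100101101

s1 (pos 1,3,5,7,9,11,13,15): 1⊕0⊕1⊕0⊕0⊕0⊕1⊕1 = 0
s2 (pos 2,3,6,7,10,11,14,15): 1⊕0⊕1⊕0⊕1⊕0⊕0⊕1 = 0
s4 (pos 4,5,6,7,12,13,14,15): 1⊕1⊕1⊕0⊕1⊕1⊕0⊕1 = 0
s8 (pos 8,9,10,11,12,13,14,15): 0⊕0⊕1⊕0⊕1⊕1⊕0⊕1 = 0
Syndrome s8…s1 = 0000 → no error.
Read data bits from positions 3,5,6,7,9,10,11,12,13,14,15: 01100101101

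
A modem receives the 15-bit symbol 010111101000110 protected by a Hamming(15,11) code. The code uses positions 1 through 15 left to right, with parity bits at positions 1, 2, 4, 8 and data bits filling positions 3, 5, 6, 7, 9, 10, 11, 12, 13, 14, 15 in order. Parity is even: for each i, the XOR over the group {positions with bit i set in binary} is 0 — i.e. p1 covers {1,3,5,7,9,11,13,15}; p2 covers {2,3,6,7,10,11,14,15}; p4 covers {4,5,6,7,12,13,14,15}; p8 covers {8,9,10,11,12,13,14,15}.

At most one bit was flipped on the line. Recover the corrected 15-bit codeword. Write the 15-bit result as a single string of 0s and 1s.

s1 (pos 1,3,5,7,9,11,13,15): 0⊕0⊕1⊕1⊕1⊕0⊕1⊕0 = 0
s2 (pos 2,3,6,7,10,11,14,15): 1⊕0⊕1⊕1⊕0⊕0⊕1⊕0 = 0
s4 (pos 4,5,6,7,12,13,14,15): 1⊕1⊕1⊕1⊕0⊕1⊕1⊕0 = 0
s8 (pos 8,9,10,11,12,13,14,15): 0⊕1⊕0⊕0⊕0⊕1⊕1⊕0 = 1
Syndrome s8…s1 = 1000 → error at position 8.
Flip position 8: 010111101000110 → 010111111000110

010111111000110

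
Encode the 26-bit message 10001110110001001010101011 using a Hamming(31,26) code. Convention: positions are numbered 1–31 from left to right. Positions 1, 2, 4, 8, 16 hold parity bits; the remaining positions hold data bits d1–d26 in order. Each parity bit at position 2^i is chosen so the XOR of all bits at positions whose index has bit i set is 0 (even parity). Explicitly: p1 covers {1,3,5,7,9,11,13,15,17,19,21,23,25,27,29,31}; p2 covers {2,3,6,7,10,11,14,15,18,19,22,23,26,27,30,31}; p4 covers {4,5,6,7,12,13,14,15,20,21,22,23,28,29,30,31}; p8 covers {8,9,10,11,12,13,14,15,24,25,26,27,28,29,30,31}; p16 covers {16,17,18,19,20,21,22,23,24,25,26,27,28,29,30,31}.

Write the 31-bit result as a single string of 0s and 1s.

0110000011101101001001010101011

Place data at non-parity positions: p1 p2 1 p4 0 0 0 p8 1 1 1 0 1 1 0 p16 0 0 1 0 0 1 0 1 0 1 0 1 0 1 1
p1 (pos 1,3,5,7,9,11,13,15,17,19,21,23,25,27,29,31): XOR of data positions = 1⊕0⊕0⊕1⊕1⊕1⊕0⊕0⊕1⊕0⊕0⊕0⊕0⊕0⊕1 = 0
p2 (pos 2,3,6,7,10,11,14,15,18,19,22,23,26,27,30,31): XOR of data positions = 1⊕0⊕0⊕1⊕1⊕1⊕0⊕0⊕1⊕1⊕0⊕1⊕0⊕1⊕1 = 1
p4 (pos 4,5,6,7,12,13,14,15,20,21,22,23,28,29,30,31): XOR of data positions = 0⊕0⊕0⊕0⊕1⊕1⊕0⊕0⊕0⊕1⊕0⊕1⊕0⊕1⊕1 = 0
p8 (pos 8,9,10,11,12,13,14,15,24,25,26,27,28,29,30,31): XOR of data positions = 1⊕1⊕1⊕0⊕1⊕1⊕0⊕1⊕0⊕1⊕0⊕1⊕0⊕1⊕1 = 0
p16 (pos 16,17,18,19,20,21,22,23,24,25,26,27,28,29,30,31): XOR of data positions = 0⊕0⊕1⊕0⊕0⊕1⊕0⊕1⊕0⊕1⊕0⊕1⊕0⊕1⊕1 = 1
Codeword: 0110000011101101001001010101011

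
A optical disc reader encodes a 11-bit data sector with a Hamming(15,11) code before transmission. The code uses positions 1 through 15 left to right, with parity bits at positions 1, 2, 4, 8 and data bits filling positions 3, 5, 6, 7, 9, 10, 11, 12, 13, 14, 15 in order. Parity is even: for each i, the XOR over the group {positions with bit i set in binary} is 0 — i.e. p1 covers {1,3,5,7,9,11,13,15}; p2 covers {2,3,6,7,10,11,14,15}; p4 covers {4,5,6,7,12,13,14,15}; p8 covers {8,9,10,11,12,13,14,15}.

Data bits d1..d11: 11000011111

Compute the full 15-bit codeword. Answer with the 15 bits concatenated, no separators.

101110010011111

Place data at non-parity positions: p1 p2 1 p4 1 0 0 p8 0 0 1 1 1 1 1
p1 (pos 1,3,5,7,9,11,13,15): XOR of data positions = 1⊕1⊕0⊕0⊕1⊕1⊕1 = 1
p2 (pos 2,3,6,7,10,11,14,15): XOR of data positions = 1⊕0⊕0⊕0⊕1⊕1⊕1 = 0
p4 (pos 4,5,6,7,12,13,14,15): XOR of data positions = 1⊕0⊕0⊕1⊕1⊕1⊕1 = 1
p8 (pos 8,9,10,11,12,13,14,15): XOR of data positions = 0⊕0⊕1⊕1⊕1⊕1⊕1 = 1
Codeword: 101110010011111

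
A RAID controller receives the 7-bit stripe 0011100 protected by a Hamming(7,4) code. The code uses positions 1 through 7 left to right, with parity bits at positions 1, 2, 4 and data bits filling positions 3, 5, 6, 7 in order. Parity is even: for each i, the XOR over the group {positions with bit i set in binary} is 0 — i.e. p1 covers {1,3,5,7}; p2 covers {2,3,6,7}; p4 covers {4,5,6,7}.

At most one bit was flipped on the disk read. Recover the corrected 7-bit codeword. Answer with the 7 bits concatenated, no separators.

s1 (pos 1,3,5,7): 0⊕1⊕1⊕0 = 0
s2 (pos 2,3,6,7): 0⊕1⊕0⊕0 = 1
s4 (pos 4,5,6,7): 1⊕1⊕0⊕0 = 0
Syndrome s4…s1 = 010 → error at position 2.
Flip position 2: 0011100 → 0111100

0111100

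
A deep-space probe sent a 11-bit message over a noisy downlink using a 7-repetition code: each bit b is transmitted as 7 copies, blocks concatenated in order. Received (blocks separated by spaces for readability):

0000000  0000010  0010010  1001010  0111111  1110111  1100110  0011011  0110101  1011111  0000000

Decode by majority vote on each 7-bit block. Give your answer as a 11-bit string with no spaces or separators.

00001111110

Block 1 (0000000): 0 ones → 0
Block 2 (0000010): 1 one → 0
Block 3 (0010010): 2 ones → 0
Block 4 (1001010): 3 ones → 0
Block 5 (0111111): 6 ones → 1
Block 6 (1110111): 6 ones → 1
Block 7 (1100110): 4 ones → 1
Block 8 (0011011): 4 ones → 1
Block 9 (0110101): 4 ones → 1
Block 10 (1011111): 6 ones → 1
Block 11 (0000000): 0 ones → 0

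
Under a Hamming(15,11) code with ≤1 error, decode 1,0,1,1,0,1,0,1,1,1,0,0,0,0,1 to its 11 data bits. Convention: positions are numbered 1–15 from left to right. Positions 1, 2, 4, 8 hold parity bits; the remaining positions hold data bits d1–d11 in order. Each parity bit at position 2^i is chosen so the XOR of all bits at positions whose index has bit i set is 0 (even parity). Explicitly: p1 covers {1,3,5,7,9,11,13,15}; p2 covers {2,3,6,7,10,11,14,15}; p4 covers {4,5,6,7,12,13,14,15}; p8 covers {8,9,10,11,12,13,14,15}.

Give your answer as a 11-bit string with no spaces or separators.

10101100001

s1 (pos 1,3,5,7,9,11,13,15): 1⊕1⊕0⊕0⊕1⊕0⊕0⊕1 = 0
s2 (pos 2,3,6,7,10,11,14,15): 0⊕1⊕1⊕0⊕1⊕0⊕0⊕1 = 0
s4 (pos 4,5,6,7,12,13,14,15): 1⊕0⊕1⊕0⊕0⊕0⊕0⊕1 = 1
s8 (pos 8,9,10,11,12,13,14,15): 1⊕1⊕1⊕0⊕0⊕0⊕0⊕1 = 0
Syndrome s8…s1 = 0100 → error at position 4.
Flip position 4: 101101011100001 → 101001011100001
Read data bits from positions 3,5,6,7,9,10,11,12,13,14,15: 10101100001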